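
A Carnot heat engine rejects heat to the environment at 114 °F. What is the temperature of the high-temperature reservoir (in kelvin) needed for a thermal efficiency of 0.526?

T_H ≈ 672.4 K

T_C = 114 °F → (114 − 32) × 5/9 = 45.56 °C = 318.71 K.
From η = 1 − T_C/T_H, solving for T_H gives T_H = T_C/(1 − η) = 318.71/(1 − 0.526) = 672.4 K.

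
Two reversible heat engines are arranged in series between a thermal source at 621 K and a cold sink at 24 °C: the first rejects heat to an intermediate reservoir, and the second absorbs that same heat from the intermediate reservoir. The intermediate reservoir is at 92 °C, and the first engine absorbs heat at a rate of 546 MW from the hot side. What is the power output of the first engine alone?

T_C = 24 °C → 24 + 273.15 = 297.15 K.
T_m = 92 °C → 92 + 273.15 = 365.15 K.
First-stage efficiency η₁ = 1 − T_m/T_H = 1 − 365.15/621.00 = 0.4120.
W₁ = η₁·Q_H = 0.4120 × 546 = 225.0 MW.

Ẇ₁ ≈ 225.0 MW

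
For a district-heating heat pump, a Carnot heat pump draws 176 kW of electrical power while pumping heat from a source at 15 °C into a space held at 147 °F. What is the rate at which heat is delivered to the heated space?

Q̇_H ≈ 1210 kW

T_H = 147 °F → (147 − 32) × 5/9 = 63.89 °C = 337.04 K.
T_C = 15 °C → 15 + 273.15 = 288.15 K.
For a reversible heat pump, COP_HP = T_H/(T_H − T_C) = 337.04/48.89 = 6.8940.
Q_H = COP_HP · W = 6.8940 × 176 = 1210 kW.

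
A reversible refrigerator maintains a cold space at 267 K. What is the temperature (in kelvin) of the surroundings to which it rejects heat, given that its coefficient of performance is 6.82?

T_H ≈ 306.1 K

COP_R = T_C/(T_H − T_C) ⇒ T_H = T_C·(1 + 1/COP_R) = 267.00 × (1 + 1/6.82) = 306.1 K.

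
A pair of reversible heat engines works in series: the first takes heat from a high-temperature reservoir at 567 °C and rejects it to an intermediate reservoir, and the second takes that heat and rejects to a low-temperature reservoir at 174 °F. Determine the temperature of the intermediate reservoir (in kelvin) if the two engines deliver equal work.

T_H = 567 °C → 567 + 273.15 = 840.15 K.
T_C = 174 °F → (174 − 32) × 5/9 = 78.89 °C = 352.04 K.
For reversible stages Q_m = Q_H·(T_m/T_H). Setting W₁ = Q_H(1 − T_m/T_H) equal to W₂ = Q_m(1 − T_C/T_m) = Q_H·(T_m − T_C)/T_H gives T_H − T_m = T_m − T_C, so T_m = (T_H + T_C)/2 = (840.15 + 352.04)/2 = 596 K.

T_m ≈ 596 K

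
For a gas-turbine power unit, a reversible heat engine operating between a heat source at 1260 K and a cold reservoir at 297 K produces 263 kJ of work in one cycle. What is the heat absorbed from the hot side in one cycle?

The Carnot efficiency is η = 1 − T_C/T_H = 1 − 297.00/1260.00 = 0.7643.
Q_H = W/η = 263/0.7643 = 344 kJ.

Q_H ≈ 344 kJ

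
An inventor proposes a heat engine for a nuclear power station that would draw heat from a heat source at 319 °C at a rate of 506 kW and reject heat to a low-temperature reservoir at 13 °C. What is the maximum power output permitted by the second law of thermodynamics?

T_H = 319 °C → 319 + 273.15 = 592.15 K.
T_C = 13 °C → 13 + 273.15 = 286.15 K.
The second-law ceiling is the Carnot efficiency, η_max = 1 − T_C/T_H = 1 − 286.15/592.15 = 0.5168.
W_max = η_max · Q_H = 0.5168 × 506 = 261.5 kW.

Ẇ_max ≈ 261.5 kW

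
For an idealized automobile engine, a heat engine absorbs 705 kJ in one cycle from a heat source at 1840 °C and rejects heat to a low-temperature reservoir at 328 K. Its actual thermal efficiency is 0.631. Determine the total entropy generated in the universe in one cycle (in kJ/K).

ΔS_univ ≈ 0.459 kJ/K

T_H = 1840 °C → 1840 + 273.15 = 2113.15 K.
W = η·Q_H = 0.631 × 705 = 444.9 kJ, so Q_C = Q_H − W = 260.1 kJ.
The hot reservoir loses entropy Q_H/T_H = 705/2113.15 = 0.3336 kJ/K; the cold reservoir gains Q_C/T_C = 260.1/328.00 = 0.7931 kJ/K.
ΔS_univ = −Q_H/T_H + Q_C/T_C = 0.459 kJ/K (> 0, since η = 0.631 < η_Carnot = 0.845).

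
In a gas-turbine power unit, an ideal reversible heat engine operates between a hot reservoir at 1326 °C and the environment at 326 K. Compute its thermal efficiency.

T_H = 1326 °C → 1326 + 273.15 = 1599.15 K.
Since the cycle is reversible, η = 1 − T_C/T_H = 1 − 326.00/1599.15 = 0.7961.

η ≈ 0.7961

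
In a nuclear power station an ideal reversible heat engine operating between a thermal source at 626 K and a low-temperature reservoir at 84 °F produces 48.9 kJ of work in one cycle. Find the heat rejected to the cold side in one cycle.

Q_C ≈ 45.59 kJ

T_C = 84 °F → (84 − 32) × 5/9 = 28.89 °C = 302.04 K.
For a reversible engine, η = 1 − T_C/T_H = 1 − 302.04/626.00 = 0.5175.
Since Q_C/Q_H = T_C/T_H and Q_H = W/η, Q_C = W·T_C/(T_H − T_C) = 48.9 × 302.04/323.96 = 45.59 kJ.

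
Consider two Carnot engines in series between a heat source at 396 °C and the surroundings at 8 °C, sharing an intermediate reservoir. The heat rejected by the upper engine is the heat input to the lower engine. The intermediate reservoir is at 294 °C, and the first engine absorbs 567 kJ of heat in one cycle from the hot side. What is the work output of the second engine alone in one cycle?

W₂ ≈ 242 kJ

T_H = 396 °C → 396 + 273.15 = 669.15 K.
T_C = 8 °C → 8 + 273.15 = 281.15 K.
T_m = 294 °C → 294 + 273.15 = 567.15 K.
Heat entering the second stage: Q_m = Q_H·(T_m/T_H) = 567 × 567.15/669.15 = 481 kJ.
Second-stage efficiency η₂ = 1 − T_C/T_m = 1 − 281.15/567.15 = 0.5043, so W₂ = η₂·Q_m = 242 kJ.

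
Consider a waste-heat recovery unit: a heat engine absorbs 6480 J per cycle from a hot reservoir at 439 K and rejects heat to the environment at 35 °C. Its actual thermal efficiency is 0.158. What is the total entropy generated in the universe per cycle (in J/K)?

ΔS_univ ≈ 2.95 J/K

T_C = 35 °C → 35 + 273.15 = 308.15 K.
W = η·Q_H = 0.158 × 6480 = 1024 J, so Q_C = Q_H − W = 5456 J.
Reservoir entropy changes: ΔS_H = −Q_H/T_H = −6480/439.00 = -14.76 J/K and ΔS_C = +Q_C/T_C = 5456/308.15 = 17.71 J/K.
ΔS_univ = −Q_H/T_H + Q_C/T_C = 2.95 J/K (> 0, since η = 0.158 < η_Carnot = 0.298).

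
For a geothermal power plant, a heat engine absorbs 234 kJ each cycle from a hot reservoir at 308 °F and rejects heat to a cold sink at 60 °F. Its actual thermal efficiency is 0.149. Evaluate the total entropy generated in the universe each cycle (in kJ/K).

T_H = 308 °F → (308 − 32) × 5/9 = 153.33 °C = 426.48 K.
T_C = 60 °F → (60 − 32) × 5/9 = 15.56 °C = 288.71 K.
W = η·Q_H = 0.149 × 234 = 34.87 kJ, so Q_C = Q_H − W = 199.1 kJ.
Reservoir entropy changes: ΔS_H = −Q_H/T_H = −234/426.48 = -0.5487 kJ/K and ΔS_C = +Q_C/T_C = 199.1/288.71 = 0.6897 kJ/K.
ΔS_univ = −Q_H/T_H + Q_C/T_C = 0.141 kJ/K (> 0, since η = 0.149 < η_Carnot = 0.323).

ΔS_univ ≈ 0.141 kJ/K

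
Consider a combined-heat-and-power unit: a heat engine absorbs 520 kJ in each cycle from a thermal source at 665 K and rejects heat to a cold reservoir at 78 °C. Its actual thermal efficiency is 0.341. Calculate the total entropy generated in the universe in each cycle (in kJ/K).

T_C = 78 °C → 78 + 273.15 = 351.15 K.
W = η·Q_H = 0.341 × 520 = 177.3 kJ, so Q_C = Q_H − W = 342.7 kJ.
Entropy balance on the reservoirs: −Q_H/T_H = -0.7820 kJ/K, +Q_C/T_C = 0.9759 kJ/K.
ΔS_univ = −Q_H/T_H + Q_C/T_C = 0.194 kJ/K (> 0, since η = 0.341 < η_Carnot = 0.472).

ΔS_univ ≈ 0.194 kJ/K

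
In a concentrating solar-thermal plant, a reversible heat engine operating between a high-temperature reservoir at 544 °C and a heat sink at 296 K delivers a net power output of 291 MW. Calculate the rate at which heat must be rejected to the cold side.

Q̇_C ≈ 165.3 MW

T_H = 544 °C → 544 + 273.15 = 817.15 K.
For a reversible engine, η = 1 − T_C/T_H = 1 − 296.00/817.15 = 0.6378.
Since Q_C/Q_H = T_C/T_H and Q_H = W/η, Q_C = W·T_C/(T_H − T_C) = 291 × 296.00/521.15 = 165.3 MW.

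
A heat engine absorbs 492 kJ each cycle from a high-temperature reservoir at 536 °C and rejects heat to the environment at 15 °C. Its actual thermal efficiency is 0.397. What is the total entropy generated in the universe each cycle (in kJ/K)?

T_H = 536 °C → 536 + 273.15 = 809.15 K.
T_C = 15 °C → 15 + 273.15 = 288.15 K.
W = η·Q_H = 0.397 × 492 = 195.3 kJ, so Q_C = Q_H − W = 296.7 kJ.
Reservoir entropy changes: ΔS_H = −Q_H/T_H = −492/809.15 = -0.6080 kJ/K and ΔS_C = +Q_C/T_C = 296.7/288.15 = 1.030 kJ/K.
ΔS_univ = −Q_H/T_H + Q_C/T_C = 0.422 kJ/K (> 0, since η = 0.397 < η_Carnot = 0.644).

ΔS_univ ≈ 0.422 kJ/K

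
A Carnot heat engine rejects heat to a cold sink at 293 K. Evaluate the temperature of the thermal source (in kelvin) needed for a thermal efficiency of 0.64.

T_H ≈ 814 K

From η = 1 − T_C/T_H, solving for T_H gives T_H = T_C/(1 − η) = 293.00/(1 − 0.64) = 814 K.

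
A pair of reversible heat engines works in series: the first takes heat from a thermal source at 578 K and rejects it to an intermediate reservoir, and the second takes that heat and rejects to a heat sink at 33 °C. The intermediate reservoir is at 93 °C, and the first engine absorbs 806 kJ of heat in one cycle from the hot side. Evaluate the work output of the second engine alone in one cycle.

T_C = 33 °C → 33 + 273.15 = 306.15 K.
T_m = 93 °C → 93 + 273.15 = 366.15 K.
Heat entering the second stage: Q_m = Q_H·(T_m/T_H) = 806 × 366.15/578.00 = 511 kJ.
Second-stage efficiency η₂ = 1 − T_C/T_m = 1 − 306.15/366.15 = 0.1639, so W₂ = η₂·Q_m = 83.7 kJ.

W₂ ≈ 83.7 kJ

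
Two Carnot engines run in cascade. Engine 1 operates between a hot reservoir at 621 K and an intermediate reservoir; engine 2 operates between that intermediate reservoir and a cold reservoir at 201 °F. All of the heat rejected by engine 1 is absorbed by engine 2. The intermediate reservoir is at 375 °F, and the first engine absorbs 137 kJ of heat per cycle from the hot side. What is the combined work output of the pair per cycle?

T_C = 201 °F → (201 − 32) × 5/9 = 93.89 °C = 367.04 K.
Two reversible stages in series are equivalent to a single Carnot engine between T_H and T_C, so η_total = 1 − T_C/T_H = 1 − 367.04/621.00 = 0.4090.
W_total = η_total · Q_H = 0.4090 × 137 = 56.0 kJ.

W_total ≈ 56.0 kJ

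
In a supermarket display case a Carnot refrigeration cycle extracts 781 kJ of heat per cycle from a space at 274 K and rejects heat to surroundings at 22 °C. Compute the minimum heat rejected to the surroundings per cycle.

T_H = 22 °C → 22 + 273.15 = 295.15 K.
For a reversible cycle Q_H/Q_C = T_H/T_C, so Q_H = Q_C·T_H/T_C = 781 × 295.15/274.00 = 841 kJ.

Q_H ≈ 841 kJ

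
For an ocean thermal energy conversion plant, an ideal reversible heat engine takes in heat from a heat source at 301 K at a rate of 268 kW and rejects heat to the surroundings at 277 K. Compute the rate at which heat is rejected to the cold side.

For a reversible engine, η = 1 − T_C/T_H = 1 − 277.00/301.00 = 0.0797.
For a reversible cycle Q_C/Q_H = T_C/T_H, so Q_C = 268 × 277.00/301.00 = 247 kW.

Q̇_C ≈ 247 kW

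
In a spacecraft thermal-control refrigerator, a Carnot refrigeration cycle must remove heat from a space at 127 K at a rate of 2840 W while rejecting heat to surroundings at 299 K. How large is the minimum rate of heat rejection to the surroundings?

For a reversible cycle Q_H/Q_C = T_H/T_C, so Q_H = Q_C·T_H/T_C = 2840 × 299.00/127.00 = 6690 W.

Q̇_H ≈ 6690 W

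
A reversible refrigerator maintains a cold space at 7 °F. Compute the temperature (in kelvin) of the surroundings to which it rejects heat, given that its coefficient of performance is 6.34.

T_C = 7 °F → (7 − 32) × 5/9 = -13.89 °C = 259.26 K.
COP_R = T_C/(T_H − T_C) ⇒ T_H = T_C·(1 + 1/COP_R) = 259.26 × (1 + 1/6.34) = 300 K.

T_H ≈ 300 K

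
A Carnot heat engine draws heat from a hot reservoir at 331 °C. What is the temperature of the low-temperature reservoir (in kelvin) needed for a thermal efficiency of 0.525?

T_C ≈ 287 K

T_H = 331 °C → 331 + 273.15 = 604.15 K.
From η = 1 − T_C/T_H, T_C = T_H·(1 − η) = 604.15 × (1 − 0.525) = 287 K.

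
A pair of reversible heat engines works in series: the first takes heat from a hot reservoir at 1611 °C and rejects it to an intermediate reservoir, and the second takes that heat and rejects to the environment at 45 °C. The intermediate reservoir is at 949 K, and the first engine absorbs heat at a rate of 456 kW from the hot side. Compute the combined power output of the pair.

Ẇ_total ≈ 379 kW

T_H = 1611 °C → 1611 + 273.15 = 1884.15 K.
T_C = 45 °C → 45 + 273.15 = 318.15 K.
Two reversible stages in series are equivalent to a single Carnot engine between T_H and T_C, so η_total = 1 − T_C/T_H = 1 − 318.15/1884.15 = 0.8311.
W_total = η_total · Q_H = 0.8311 × 456 = 379 kW.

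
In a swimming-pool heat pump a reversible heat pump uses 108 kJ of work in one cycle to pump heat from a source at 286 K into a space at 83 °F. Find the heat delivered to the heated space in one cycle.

T_H = 83 °F → (83 − 32) × 5/9 = 28.33 °C = 301.48 K.
COP_HP = T_H/(T_H − T_C) = 301.48/15.48 = 19.4715.
Q_H = COP_HP · W = 19.4715 × 108 = 2100 kJ.

Q_H ≈ 2100 kJ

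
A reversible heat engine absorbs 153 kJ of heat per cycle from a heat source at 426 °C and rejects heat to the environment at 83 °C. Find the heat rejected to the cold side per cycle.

Q_C ≈ 77.9 kJ

T_H = 426 °C → 426 + 273.15 = 699.15 K.
T_C = 83 °C → 83 + 273.15 = 356.15 K.
Carnot efficiency: η = 1 − T_C/T_H = 1 − 356.15/699.15 = 0.4906.
For a reversible cycle Q_C/Q_H = T_C/T_H, so Q_C = 153 × 356.15/699.15 = 77.9 kJ.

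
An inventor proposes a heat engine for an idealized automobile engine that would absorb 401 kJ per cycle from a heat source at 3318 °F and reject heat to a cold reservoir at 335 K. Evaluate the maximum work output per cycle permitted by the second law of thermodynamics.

T_H = 3318 °F → (3318 − 32) × 5/9 = 1825.56 °C = 2098.71 K.
By the Carnot theorem, η_max = 1 − T_C/T_H = 1 − 335.00/2098.71 = 0.8404.
W_max = η_max · Q_H = 0.8404 × 401 = 337.0 kJ.

W_max ≈ 337.0 kJ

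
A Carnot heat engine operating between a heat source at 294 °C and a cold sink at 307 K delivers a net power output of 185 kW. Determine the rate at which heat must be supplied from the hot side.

T_H = 294 °C → 294 + 273.15 = 567.15 K.
Since the cycle is reversible, η = 1 − T_C/T_H = 1 − 307.00/567.15 = 0.4587.
Q_H = W/η = 185/0.4587 = 403.3 kW.

Q̇_H ≈ 403.3 kW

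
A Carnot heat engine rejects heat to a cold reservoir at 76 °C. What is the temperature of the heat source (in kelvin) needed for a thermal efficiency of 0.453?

T_C = 76 °C → 76 + 273.15 = 349.15 K.
From η = 1 − T_C/T_H, solving for T_H gives T_H = T_C/(1 − η) = 349.15/(1 − 0.453) = 638.3 K.

T_H ≈ 638.3 K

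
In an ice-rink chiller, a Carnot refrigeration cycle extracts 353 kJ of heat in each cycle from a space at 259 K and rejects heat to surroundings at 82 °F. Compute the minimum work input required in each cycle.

W_in ≈ 57.1 kJ

T_H = 82 °F → (82 − 32) × 5/9 = 27.78 °C = 300.93 K.
COP_R = T_C/(T_H − T_C) = 259.00/41.93 = 6.1773.
W = Q_C/COP_R = 353/6.1773 = 57.1 kJ.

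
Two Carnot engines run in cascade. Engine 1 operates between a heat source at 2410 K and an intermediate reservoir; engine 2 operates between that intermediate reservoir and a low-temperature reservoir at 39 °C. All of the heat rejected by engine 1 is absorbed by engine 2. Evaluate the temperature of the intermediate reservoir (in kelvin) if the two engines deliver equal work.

T_m ≈ 1360 K

T_C = 39 °C → 39 + 273.15 = 312.15 K.
For reversible stages Q_m = Q_H·(T_m/T_H). Setting W₁ = Q_H(1 − T_m/T_H) equal to W₂ = Q_m(1 − T_C/T_m) = Q_H·(T_m − T_C)/T_H gives T_H − T_m = T_m − T_C, so T_m = (T_H + T_C)/2 = (2410.00 + 312.15)/2 = 1360 K.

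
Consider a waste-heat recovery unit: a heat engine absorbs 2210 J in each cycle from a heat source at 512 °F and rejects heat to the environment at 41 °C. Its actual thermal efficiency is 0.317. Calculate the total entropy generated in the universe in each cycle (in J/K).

ΔS_univ ≈ 0.711 J/K

T_H = 512 °F → (512 − 32) × 5/9 = 266.67 °C = 539.82 K.
T_C = 41 °C → 41 + 273.15 = 314.15 K.
W = η·Q_H = 0.317 × 2210 = 700.6 J, so Q_C = Q_H − W = 1509 J.
Entropy balance on the reservoirs: −Q_H/T_H = -4.094 J/K, +Q_C/T_C = 4.805 J/K.
ΔS_univ = −Q_H/T_H + Q_C/T_C = 0.711 J/K (> 0, since η = 0.317 < η_Carnot = 0.418).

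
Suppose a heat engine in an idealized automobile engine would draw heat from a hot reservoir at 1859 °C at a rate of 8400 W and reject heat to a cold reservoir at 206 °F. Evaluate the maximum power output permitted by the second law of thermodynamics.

T_H = 1859 °C → 1859 + 273.15 = 2132.15 K.
T_C = 206 °F → (206 − 32) × 5/9 = 96.67 °C = 369.82 K.
The upper bound on efficiency is η_max = 1 − T_C/T_H = 1 − 369.82/2132.15 = 0.8266.
W_max = η_max · Q_H = 0.8266 × 8400 = 6940 W.

Ẇ_max ≈ 6940 W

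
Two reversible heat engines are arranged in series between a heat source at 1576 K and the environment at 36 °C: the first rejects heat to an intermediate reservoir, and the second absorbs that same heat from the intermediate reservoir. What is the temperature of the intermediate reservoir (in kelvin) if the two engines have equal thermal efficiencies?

T_m ≈ 698.0 K

T_C = 36 °C → 36 + 273.15 = 309.15 K.
Equal efficiencies require 1 − T_m/T_H = 1 − T_C/T_m, i.e. T_m/T_H = T_C/T_m, so T_m = √(T_H·T_C) = √(1576.00 × 309.15) = 698.0 K.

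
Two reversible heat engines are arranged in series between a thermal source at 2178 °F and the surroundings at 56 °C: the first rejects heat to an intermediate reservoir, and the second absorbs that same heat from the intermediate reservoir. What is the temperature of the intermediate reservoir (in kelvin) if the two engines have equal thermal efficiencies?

T_H = 2178 °F → (2178 − 32) × 5/9 = 1192.22 °C = 1465.37 K.
T_C = 56 °C → 56 + 273.15 = 329.15 K.
Equal efficiencies require 1 − T_m/T_H = 1 − T_C/T_m, i.e. T_m/T_H = T_C/T_m, so T_m = √(T_H·T_C) = √(1465.37 × 329.15) = 694.5 K.

T_m ≈ 694.5 K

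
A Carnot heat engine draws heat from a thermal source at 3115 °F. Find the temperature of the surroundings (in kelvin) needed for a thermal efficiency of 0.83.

T_C ≈ 338 K

T_H = 3115 °F → (3115 − 32) × 5/9 = 1712.78 °C = 1985.93 K.
From η = 1 − T_C/T_H, T_C = T_H·(1 − η) = 1985.93 × (1 − 0.83) = 338 K.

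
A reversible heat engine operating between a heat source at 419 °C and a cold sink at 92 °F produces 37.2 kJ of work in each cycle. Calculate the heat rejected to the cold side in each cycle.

T_H = 419 °C → 419 + 273.15 = 692.15 K.
T_C = 92 °F → (92 − 32) × 5/9 = 33.33 °C = 306.48 K.
Carnot efficiency: η = 1 − T_C/T_H = 1 − 306.48/692.15 = 0.5572.
Since Q_C/Q_H = T_C/T_H and Q_H = W/η, Q_C = W·T_C/(T_H − T_C) = 37.2 × 306.48/385.67 = 29.56 kJ.

Q_C ≈ 29.56 kJ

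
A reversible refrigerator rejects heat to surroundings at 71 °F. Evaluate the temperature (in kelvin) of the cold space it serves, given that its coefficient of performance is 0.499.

T_H = 71 °F → (71 − 32) × 5/9 = 21.67 °C = 294.82 K.
COP_R = T_C/(T_H − T_C) ⇒ T_C = T_H·COP_R/(1 + COP_R) = 294.82 × 0.499/(1 + 0.499) = 98.14 K.

T_C ≈ 98.14 K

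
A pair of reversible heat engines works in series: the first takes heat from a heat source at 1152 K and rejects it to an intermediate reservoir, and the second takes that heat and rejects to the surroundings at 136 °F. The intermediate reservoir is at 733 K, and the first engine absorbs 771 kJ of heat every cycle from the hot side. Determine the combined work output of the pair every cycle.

W_total ≈ 549.5 kJ

T_C = 136 °F → (136 − 32) × 5/9 = 57.78 °C = 330.93 K.
Two reversible stages in series are equivalent to a single Carnot engine between T_H and T_C, so η_total = 1 − T_C/T_H = 1 − 330.93/1152.00 = 0.7127.
W_total = η_total · Q_H = 0.7127 × 771 = 549.5 kJ.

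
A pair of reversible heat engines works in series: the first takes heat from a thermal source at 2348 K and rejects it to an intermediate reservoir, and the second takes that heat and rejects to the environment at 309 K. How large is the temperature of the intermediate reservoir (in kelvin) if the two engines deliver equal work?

T_m ≈ 1328 K

For reversible stages Q_m = Q_H·(T_m/T_H). Setting W₁ = Q_H(1 − T_m/T_H) equal to W₂ = Q_m(1 − T_C/T_m) = Q_H·(T_m − T_C)/T_H gives T_H − T_m = T_m − T_C, so T_m = (T_H + T_C)/2 = (2348.00 + 309.00)/2 = 1328 K.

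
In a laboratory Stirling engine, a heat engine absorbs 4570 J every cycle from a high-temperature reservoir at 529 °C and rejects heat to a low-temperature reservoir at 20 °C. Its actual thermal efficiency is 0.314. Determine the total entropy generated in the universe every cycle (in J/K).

ΔS_univ ≈ 5.00 J/K

T_H = 529 °C → 529 + 273.15 = 802.15 K.
T_C = 20 °C → 20 + 273.15 = 293.15 K.
W = η·Q_H = 0.314 × 4570 = 1435 J, so Q_C = Q_H − W = 3135 J.
Entropy balance on the reservoirs: −Q_H/T_H = -5.697 J/K, +Q_C/T_C = 10.69 J/K.
ΔS_univ = −Q_H/T_H + Q_C/T_C = 5.00 J/K (> 0, since η = 0.314 < η_Carnot = 0.635).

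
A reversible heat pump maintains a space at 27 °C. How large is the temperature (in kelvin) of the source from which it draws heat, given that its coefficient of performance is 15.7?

T_C ≈ 281 K

T_H = 27 °C → 27 + 273.15 = 300.15 K.
COP_HP = T_H/(T_H − T_C) ⇒ T_C = T_H·(COP_HP − 1)/COP_HP = 300.15 × (15.7 − 1)/15.7 = 281 K.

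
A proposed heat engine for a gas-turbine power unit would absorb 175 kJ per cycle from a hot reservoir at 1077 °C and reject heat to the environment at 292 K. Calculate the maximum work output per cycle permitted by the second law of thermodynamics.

T_H = 1077 °C → 1077 + 273.15 = 1350.15 K.
The second-law ceiling is the Carnot efficiency, η_max = 1 − T_C/T_H = 1 − 292.00/1350.15 = 0.7837.
W_max = η_max · Q_H = 0.7837 × 175 = 137 kJ.

W_max ≈ 137 kJ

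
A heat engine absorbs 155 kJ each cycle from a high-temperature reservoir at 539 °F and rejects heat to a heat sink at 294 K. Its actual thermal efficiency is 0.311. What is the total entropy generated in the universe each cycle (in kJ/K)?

T_H = 539 °F → (539 − 32) × 5/9 = 281.67 °C = 554.82 K.
W = η·Q_H = 0.311 × 155 = 48.20 kJ, so Q_C = Q_H − W = 106.8 kJ.
Entropy balance on the reservoirs: −Q_H/T_H = -0.2794 kJ/K, +Q_C/T_C = 0.3632 kJ/K.
ΔS_univ = −Q_H/T_H + Q_C/T_C = 0.08388 kJ/K (> 0, since η = 0.311 < η_Carnot = 0.470).

ΔS_univ ≈ 0.08388 kJ/K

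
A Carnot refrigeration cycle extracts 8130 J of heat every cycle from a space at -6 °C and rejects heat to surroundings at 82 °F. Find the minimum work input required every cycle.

T_H = 82 °F → (82 − 32) × 5/9 = 27.78 °C = 300.93 K.
T_C = -6 °C → -6 + 273.15 = 267.15 K.
COP_R = T_C/(T_H − T_C) = 267.15/33.78 = 7.9090.
W = Q_C/COP_R = 8130/7.9090 = 1028 J.

W_in ≈ 1028 J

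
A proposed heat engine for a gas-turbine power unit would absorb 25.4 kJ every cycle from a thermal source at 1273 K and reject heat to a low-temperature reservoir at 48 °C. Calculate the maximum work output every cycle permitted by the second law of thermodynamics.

T_C = 48 °C → 48 + 273.15 = 321.15 K.
By the Carnot theorem, η_max = 1 − T_C/T_H = 1 − 321.15/1273.00 = 0.7477.
W_max = η_max · Q_H = 0.7477 × 25.4 = 19.0 kJ.

W_max ≈ 19.0 kJ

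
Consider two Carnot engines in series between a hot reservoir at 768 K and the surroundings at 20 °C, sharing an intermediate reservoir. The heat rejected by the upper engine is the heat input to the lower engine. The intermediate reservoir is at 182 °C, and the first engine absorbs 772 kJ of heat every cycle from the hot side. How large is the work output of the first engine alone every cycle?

W₁ ≈ 314 kJ

T_C = 20 °C → 20 + 273.15 = 293.15 K.
T_m = 182 °C → 182 + 273.15 = 455.15 K.
First-stage efficiency η₁ = 1 − T_m/T_H = 1 − 455.15/768.00 = 0.4074.
W₁ = η₁·Q_H = 0.4074 × 772 = 314 kJ.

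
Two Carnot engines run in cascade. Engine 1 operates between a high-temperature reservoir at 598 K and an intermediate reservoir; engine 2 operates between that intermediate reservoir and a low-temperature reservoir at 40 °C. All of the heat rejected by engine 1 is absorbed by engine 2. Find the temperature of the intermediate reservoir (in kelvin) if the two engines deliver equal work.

T_C = 40 °C → 40 + 273.15 = 313.15 K.
For reversible stages Q_m = Q_H·(T_m/T_H). Setting W₁ = Q_H(1 − T_m/T_H) equal to W₂ = Q_m(1 − T_C/T_m) = Q_H·(T_m − T_C)/T_H gives T_H − T_m = T_m − T_C, so T_m = (T_H + T_C)/2 = (598.00 + 313.15)/2 = 456 K.

T_m ≈ 456 K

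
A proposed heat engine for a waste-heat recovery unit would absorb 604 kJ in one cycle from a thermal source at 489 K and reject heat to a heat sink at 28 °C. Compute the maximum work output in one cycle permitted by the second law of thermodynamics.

W_max ≈ 232 kJ

T_C = 28 °C → 28 + 273.15 = 301.15 K.
By the Carnot theorem, η_max = 1 − T_C/T_H = 1 − 301.15/489.00 = 0.3842.
W_max = η_max · Q_H = 0.3842 × 604 = 232 kJ.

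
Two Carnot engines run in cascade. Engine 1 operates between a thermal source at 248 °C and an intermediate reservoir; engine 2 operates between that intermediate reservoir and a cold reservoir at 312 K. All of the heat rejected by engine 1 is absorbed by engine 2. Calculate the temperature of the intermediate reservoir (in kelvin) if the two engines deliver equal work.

T_m ≈ 417 K

T_H = 248 °C → 248 + 273.15 = 521.15 K.
For reversible stages Q_m = Q_H·(T_m/T_H). Setting W₁ = Q_H(1 − T_m/T_H) equal to W₂ = Q_m(1 − T_C/T_m) = Q_H·(T_m − T_C)/T_H gives T_H − T_m = T_m − T_C, so T_m = (T_H + T_C)/2 = (521.15 + 312.00)/2 = 417 K.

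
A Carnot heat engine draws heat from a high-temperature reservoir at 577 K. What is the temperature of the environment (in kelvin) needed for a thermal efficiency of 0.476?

From η = 1 − T_C/T_H, T_C = T_H·(1 − η) = 577.00 × (1 − 0.476) = 302 K.

T_C ≈ 302 K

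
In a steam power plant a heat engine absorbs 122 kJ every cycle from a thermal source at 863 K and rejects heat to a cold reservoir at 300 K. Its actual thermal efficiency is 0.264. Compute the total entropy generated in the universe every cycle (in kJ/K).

ΔS_univ ≈ 0.158 kJ/K

W = η·Q_H = 0.264 × 122 = 32.21 kJ, so Q_C = Q_H − W = 89.79 kJ.
The hot reservoir loses entropy Q_H/T_H = 122/863.00 = 0.1414 kJ/K; the cold reservoir gains Q_C/T_C = 89.79/300.00 = 0.2993 kJ/K.
ΔS_univ = −Q_H/T_H + Q_C/T_C = 0.158 kJ/K (> 0, since η = 0.264 < η_Carnot = 0.652).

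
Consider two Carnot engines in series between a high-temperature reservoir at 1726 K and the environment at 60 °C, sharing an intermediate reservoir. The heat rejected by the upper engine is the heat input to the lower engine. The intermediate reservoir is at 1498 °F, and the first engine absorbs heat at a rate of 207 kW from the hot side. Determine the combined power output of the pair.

Ẇ_total ≈ 167 kW

T_C = 60 °C → 60 + 273.15 = 333.15 K.
Two reversible stages in series are equivalent to a single Carnot engine between T_H and T_C, so η_total = 1 − T_C/T_H = 1 − 333.15/1726.00 = 0.8070.
W_total = η_total · Q_H = 0.8070 × 207 = 167 kW.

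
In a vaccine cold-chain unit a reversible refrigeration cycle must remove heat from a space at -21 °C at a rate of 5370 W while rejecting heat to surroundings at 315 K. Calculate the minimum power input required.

T_C = -21 °C → -21 + 273.15 = 252.15 K.
COP_R = T_C/(T_H − T_C) = 252.15/62.85 = 4.0119.
W = Q_C/COP_R = 5370/4.0119 = 1339 W.

Ẇ_in ≈ 1339 W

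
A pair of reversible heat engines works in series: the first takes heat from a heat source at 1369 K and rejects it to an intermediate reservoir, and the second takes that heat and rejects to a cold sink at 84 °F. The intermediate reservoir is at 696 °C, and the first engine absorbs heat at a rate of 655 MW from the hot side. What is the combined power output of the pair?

T_C = 84 °F → (84 − 32) × 5/9 = 28.89 °C = 302.04 K.
Two reversible stages in series are equivalent to a single Carnot engine between T_H and T_C, so η_total = 1 − T_C/T_H = 1 − 302.04/1369.00 = 0.7794.
W_total = η_total · Q_H = 0.7794 × 655 = 510 MW.

Ẇ_total ≈ 510 MW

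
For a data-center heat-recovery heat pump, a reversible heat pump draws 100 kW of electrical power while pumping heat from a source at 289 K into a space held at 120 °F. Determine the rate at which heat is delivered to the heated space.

T_H = 120 °F → (120 − 32) × 5/9 = 48.89 °C = 322.04 K.
Reversible heating COP: COP_HP = T_H/(T_H − T_C) = 322.04/33.04 = 9.7473.
Q_H = COP_HP · W = 9.7473 × 100 = 974.7 kW.

Q̇_H ≈ 974.7 kW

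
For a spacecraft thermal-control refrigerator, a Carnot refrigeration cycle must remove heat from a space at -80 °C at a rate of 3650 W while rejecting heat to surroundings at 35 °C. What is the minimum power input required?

T_H = 35 °C → 35 + 273.15 = 308.15 K.
T_C = -80 °C → -80 + 273.15 = 193.15 K.
Carnot COP: COP_R = T_C/(T_H − T_C) = 193.15/115.00 = 1.6796.
W = Q_C/COP_R = 3650/1.6796 = 2170 W.

Ẇ_in ≈ 2170 W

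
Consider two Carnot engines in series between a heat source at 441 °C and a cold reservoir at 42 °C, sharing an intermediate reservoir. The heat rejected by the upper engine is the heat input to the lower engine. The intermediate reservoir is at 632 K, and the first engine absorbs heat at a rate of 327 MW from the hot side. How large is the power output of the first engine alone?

T_H = 441 °C → 441 + 273.15 = 714.15 K.
T_C = 42 °C → 42 + 273.15 = 315.15 K.
First-stage efficiency η₁ = 1 − T_m/T_H = 1 − 632.00/714.15 = 0.1150.
W₁ = η₁·Q_H = 0.1150 × 327 = 37.6 MW.

Ẇ₁ ≈ 37.6 MW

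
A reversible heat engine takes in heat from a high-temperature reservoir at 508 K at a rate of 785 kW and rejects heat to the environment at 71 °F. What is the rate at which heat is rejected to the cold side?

T_C = 71 °F → (71 − 32) × 5/9 = 21.67 °C = 294.82 K.
Since the cycle is reversible, η = 1 − T_C/T_H = 1 − 294.82/508.00 = 0.4197.
For a reversible cycle Q_C/Q_H = T_C/T_H, so Q_C = 785 × 294.82/508.00 = 456 kW.

Q̇_C ≈ 456 kW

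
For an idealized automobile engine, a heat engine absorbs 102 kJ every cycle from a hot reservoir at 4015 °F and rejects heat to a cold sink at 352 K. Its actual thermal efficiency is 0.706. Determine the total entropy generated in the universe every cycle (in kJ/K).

ΔS_univ ≈ 0.0442 kJ/K

T_H = 4015 °F → (4015 − 32) × 5/9 = 2212.78 °C = 2485.93 K.
W = η·Q_H = 0.706 × 102 = 72.01 kJ, so Q_C = Q_H − W = 29.99 kJ.
Reservoir entropy changes: ΔS_H = −Q_H/T_H = −102/2485.93 = -0.04103 kJ/K and ΔS_C = +Q_C/T_C = 29.99/352.00 = 0.08519 kJ/K.
ΔS_univ = −Q_H/T_H + Q_C/T_C = 0.0442 kJ/K (> 0, since η = 0.706 < η_Carnot = 0.858).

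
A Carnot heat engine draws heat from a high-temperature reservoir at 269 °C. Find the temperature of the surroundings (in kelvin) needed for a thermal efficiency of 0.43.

T_C ≈ 309 K

T_H = 269 °C → 269 + 273.15 = 542.15 K.
From η = 1 − T_C/T_H, T_C = T_H·(1 − η) = 542.15 × (1 − 0.43) = 309 K.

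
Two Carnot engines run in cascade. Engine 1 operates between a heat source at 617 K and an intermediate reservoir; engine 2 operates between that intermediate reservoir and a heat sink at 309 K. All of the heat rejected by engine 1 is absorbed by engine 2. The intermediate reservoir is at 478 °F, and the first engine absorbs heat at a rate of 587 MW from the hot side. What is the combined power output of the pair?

Ẇ_total ≈ 293 MW

Two reversible stages in series are equivalent to a single Carnot engine between T_H and T_C, so η_total = 1 − T_C/T_H = 1 − 309.00/617.00 = 0.4992.
W_total = η_total · Q_H = 0.4992 × 587 = 293 MW.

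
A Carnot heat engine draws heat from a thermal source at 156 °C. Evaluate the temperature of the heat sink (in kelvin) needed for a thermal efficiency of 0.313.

T_H = 156 °C → 156 + 273.15 = 429.15 K.
From η = 1 − T_C/T_H, T_C = T_H·(1 − η) = 429.15 × (1 − 0.313) = 295 K.

T_C ≈ 295 K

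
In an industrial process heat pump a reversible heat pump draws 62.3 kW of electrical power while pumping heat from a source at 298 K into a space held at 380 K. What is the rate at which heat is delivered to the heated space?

Reversible heating COP: COP_HP = T_H/(T_H − T_C) = 380.00/82.00 = 4.6341.
Q_H = COP_HP · W = 4.6341 × 62.3 = 289 kW.

Q̇_H ≈ 289 kW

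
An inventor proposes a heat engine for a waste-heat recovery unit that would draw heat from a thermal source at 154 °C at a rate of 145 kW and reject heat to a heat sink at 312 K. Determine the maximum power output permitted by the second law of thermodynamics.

T_H = 154 °C → 154 + 273.15 = 427.15 K.
The upper bound on efficiency is η_max = 1 − T_C/T_H = 1 − 312.00/427.15 = 0.2696.
W_max = η_max · Q_H = 0.2696 × 145 = 39.1 kW.

Ẇ_max ≈ 39.1 kW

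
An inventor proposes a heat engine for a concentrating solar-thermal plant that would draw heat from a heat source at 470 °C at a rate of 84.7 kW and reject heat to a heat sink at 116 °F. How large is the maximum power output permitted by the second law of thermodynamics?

Ẇ_max ≈ 48.2 kW

T_H = 470 °C → 470 + 273.15 = 743.15 K.
T_C = 116 °F → (116 − 32) × 5/9 = 46.67 °C = 319.82 K.
The second-law ceiling is the Carnot efficiency, η_max = 1 − T_C/T_H = 1 − 319.82/743.15 = 0.5696.
W_max = η_max · Q_H = 0.5696 × 84.7 = 48.2 kW.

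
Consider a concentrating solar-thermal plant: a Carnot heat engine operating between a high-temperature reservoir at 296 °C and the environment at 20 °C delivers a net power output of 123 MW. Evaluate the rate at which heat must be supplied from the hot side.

Q̇_H ≈ 254 MW

T_H = 296 °C → 296 + 273.15 = 569.15 K.
T_C = 20 °C → 20 + 273.15 = 293.15 K.
Carnot efficiency: η = 1 − T_C/T_H = 1 − 293.15/569.15 = 0.4849.
Q_H = W/η = 123/0.4849 = 254 MW.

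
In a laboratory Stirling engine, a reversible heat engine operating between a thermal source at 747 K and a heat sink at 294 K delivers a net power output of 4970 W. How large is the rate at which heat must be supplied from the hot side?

Since the cycle is reversible, η = 1 − T_C/T_H = 1 − 294.00/747.00 = 0.6064.
Q_H = W/η = 4970/0.6064 = 8200 W.

Q̇_H ≈ 8200 W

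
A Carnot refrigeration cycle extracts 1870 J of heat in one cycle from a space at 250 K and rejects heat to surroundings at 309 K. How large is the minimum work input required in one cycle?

W_in ≈ 441.3 J

COP_R = T_C/(T_H − T_C) = 250.00/59.00 = 4.2373.
W = Q_C/COP_R = 1870/4.2373 = 441.3 J.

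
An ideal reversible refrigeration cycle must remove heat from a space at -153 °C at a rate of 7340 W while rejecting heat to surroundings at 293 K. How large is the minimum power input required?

T_C = -153 °C → -153 + 273.15 = 120.15 K.
For a reversible refrigerator, COP_R = T_C/(T_H − T_C) = 120.15/172.85 = 0.6951.
W = Q_C/COP_R = 7340/0.6951 = 10600 W.

Ẇ_in ≈ 10600 W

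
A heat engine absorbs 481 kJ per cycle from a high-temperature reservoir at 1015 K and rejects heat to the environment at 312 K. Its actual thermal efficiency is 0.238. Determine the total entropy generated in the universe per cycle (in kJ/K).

ΔS_univ ≈ 0.701 kJ/K

W = η·Q_H = 0.238 × 481 = 114.5 kJ, so Q_C = Q_H − W = 366.5 kJ.
The hot reservoir loses entropy Q_H/T_H = 481/1015.00 = 0.4739 kJ/K; the cold reservoir gains Q_C/T_C = 366.5/312.00 = 1.175 kJ/K.
ΔS_univ = −Q_H/T_H + Q_C/T_C = 0.701 kJ/K (> 0, since η = 0.238 < η_Carnot = 0.693).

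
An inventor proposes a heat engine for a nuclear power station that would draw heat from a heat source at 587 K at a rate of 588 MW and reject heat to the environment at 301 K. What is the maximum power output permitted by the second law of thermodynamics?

The upper bound on efficiency is η_max = 1 − T_C/T_H = 1 − 301.00/587.00 = 0.4872.
W_max = η_max · Q_H = 0.4872 × 588 = 286.5 MW.

Ẇ_max ≈ 286.5 MW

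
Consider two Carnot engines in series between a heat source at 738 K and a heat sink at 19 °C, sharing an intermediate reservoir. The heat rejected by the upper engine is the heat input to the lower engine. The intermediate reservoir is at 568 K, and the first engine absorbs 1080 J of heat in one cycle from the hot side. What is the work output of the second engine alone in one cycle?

T_C = 19 °C → 19 + 273.15 = 292.15 K.
Heat entering the second stage: Q_m = Q_H·(T_m/T_H) = 1080 × 568.00/738.00 = 831.2 J.
Second-stage efficiency η₂ = 1 − T_C/T_m = 1 − 292.15/568.00 = 0.4857, so W₂ = η₂·Q_m = 403.7 J.

W₂ ≈ 403.7 J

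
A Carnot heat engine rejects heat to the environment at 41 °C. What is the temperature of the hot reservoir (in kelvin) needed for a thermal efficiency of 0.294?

T_C = 41 °C → 41 + 273.15 = 314.15 K.
From η = 1 − T_C/T_H, solving for T_H gives T_H = T_C/(1 − η) = 314.15/(1 − 0.294) = 445 K.

T_H ≈ 445 K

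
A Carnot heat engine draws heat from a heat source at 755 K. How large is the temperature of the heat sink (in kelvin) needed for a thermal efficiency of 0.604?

T_C ≈ 299 K

From η = 1 − T_C/T_H, T_C = T_H·(1 − η) = 755.00 × (1 − 0.604) = 299 K.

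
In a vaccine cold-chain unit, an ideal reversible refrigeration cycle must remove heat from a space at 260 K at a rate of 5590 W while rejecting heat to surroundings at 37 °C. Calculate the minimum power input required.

T_H = 37 °C → 37 + 273.15 = 310.15 K.
For a reversible refrigerator, COP_R = T_C/(T_H − T_C) = 260.00/50.15 = 5.1844.
W = Q_C/COP_R = 5590/5.1844 = 1080 W.

Ẇ_in ≈ 1080 W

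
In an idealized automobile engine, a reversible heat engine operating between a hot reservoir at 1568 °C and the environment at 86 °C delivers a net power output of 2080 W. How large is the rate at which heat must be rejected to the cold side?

Q̇_C ≈ 504 W

T_H = 1568 °C → 1568 + 273.15 = 1841.15 K.
T_C = 86 °C → 86 + 273.15 = 359.15 K.
The Carnot efficiency is η = 1 − T_C/T_H = 1 − 359.15/1841.15 = 0.8049.
Since Q_C/Q_H = T_C/T_H and Q_H = W/η, Q_C = W·T_C/(T_H − T_C) = 2080 × 359.15/1482.00 = 504 W.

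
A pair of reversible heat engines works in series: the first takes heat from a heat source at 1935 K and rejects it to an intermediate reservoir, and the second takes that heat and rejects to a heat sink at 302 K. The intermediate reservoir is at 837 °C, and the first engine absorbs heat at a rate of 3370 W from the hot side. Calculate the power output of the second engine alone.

Ẇ₂ ≈ 1407 W

T_m = 837 °C → 837 + 273.15 = 1110.15 K.
Heat entering the second stage: Q_m = Q_H·(T_m/T_H) = 3370 × 1110.15/1935.00 = 1933 W.
Second-stage efficiency η₂ = 1 − T_C/T_m = 1 − 302.00/1110.15 = 0.7280, so W₂ = η₂·Q_m = 1407 W.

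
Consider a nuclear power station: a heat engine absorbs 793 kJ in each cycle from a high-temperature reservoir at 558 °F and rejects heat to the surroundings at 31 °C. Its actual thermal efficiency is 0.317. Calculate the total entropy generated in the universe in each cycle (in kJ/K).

T_H = 558 °F → (558 − 32) × 5/9 = 292.22 °C = 565.37 K.
T_C = 31 °C → 31 + 273.15 = 304.15 K.
W = η·Q_H = 0.317 × 793 = 251.4 kJ, so Q_C = Q_H − W = 541.6 kJ.
The hot reservoir loses entropy Q_H/T_H = 793/565.37 = 1.403 kJ/K; the cold reservoir gains Q_C/T_C = 541.6/304.15 = 1.781 kJ/K.
ΔS_univ = −Q_H/T_H + Q_C/T_C = 0.378 kJ/K (> 0, since η = 0.317 < η_Carnot = 0.462).

ΔS_univ ≈ 0.378 kJ/K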